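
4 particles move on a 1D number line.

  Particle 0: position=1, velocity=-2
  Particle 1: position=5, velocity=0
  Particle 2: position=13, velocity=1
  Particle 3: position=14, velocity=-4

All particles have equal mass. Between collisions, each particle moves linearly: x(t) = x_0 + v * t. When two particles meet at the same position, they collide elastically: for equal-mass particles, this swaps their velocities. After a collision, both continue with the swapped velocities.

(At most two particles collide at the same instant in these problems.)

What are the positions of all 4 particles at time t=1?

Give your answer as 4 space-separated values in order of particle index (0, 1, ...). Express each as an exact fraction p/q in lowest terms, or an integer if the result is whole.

Collision at t=1/5: particles 2 and 3 swap velocities; positions: p0=3/5 p1=5 p2=66/5 p3=66/5; velocities now: v0=-2 v1=0 v2=-4 v3=1
Advance to t=1 (no further collisions before then); velocities: v0=-2 v1=0 v2=-4 v3=1; positions = -1 5 10 14

Answer: -1 5 10 14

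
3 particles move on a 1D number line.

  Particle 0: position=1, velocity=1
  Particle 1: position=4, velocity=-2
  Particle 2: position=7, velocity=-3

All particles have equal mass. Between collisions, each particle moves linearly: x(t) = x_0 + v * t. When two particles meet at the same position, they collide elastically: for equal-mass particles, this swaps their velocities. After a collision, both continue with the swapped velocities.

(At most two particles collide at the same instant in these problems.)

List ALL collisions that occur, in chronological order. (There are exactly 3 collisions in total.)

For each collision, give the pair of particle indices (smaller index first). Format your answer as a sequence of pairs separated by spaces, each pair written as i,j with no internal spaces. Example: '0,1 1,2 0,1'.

Collision at t=1: particles 0 and 1 swap velocities; positions: p0=2 p1=2 p2=4; velocities now: v0=-2 v1=1 v2=-3
Collision at t=3/2: particles 1 and 2 swap velocities; positions: p0=1 p1=5/2 p2=5/2; velocities now: v0=-2 v1=-3 v2=1
Collision at t=3: particles 0 and 1 swap velocities; positions: p0=-2 p1=-2 p2=4; velocities now: v0=-3 v1=-2 v2=1

Answer: 0,1 1,2 0,1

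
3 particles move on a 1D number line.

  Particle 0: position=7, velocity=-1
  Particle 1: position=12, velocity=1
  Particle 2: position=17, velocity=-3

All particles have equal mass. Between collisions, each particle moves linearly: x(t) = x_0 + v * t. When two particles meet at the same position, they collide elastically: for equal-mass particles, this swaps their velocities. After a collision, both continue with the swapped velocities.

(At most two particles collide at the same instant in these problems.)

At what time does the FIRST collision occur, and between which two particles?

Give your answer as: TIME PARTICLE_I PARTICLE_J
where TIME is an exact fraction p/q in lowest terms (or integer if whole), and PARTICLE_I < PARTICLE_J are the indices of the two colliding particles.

Pair (0,1): pos 7,12 vel -1,1 -> not approaching (rel speed -2 <= 0)
Pair (1,2): pos 12,17 vel 1,-3 -> gap=5, closing at 4/unit, collide at t=5/4
Earliest collision: t=5/4 between 1 and 2

Answer: 5/4 1 2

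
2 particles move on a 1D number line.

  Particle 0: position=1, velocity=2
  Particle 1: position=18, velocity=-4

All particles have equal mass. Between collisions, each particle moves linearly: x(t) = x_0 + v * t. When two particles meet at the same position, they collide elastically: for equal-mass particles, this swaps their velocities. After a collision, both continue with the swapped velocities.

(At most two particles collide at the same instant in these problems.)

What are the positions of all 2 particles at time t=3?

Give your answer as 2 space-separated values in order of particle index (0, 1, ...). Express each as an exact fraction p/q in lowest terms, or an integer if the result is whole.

Answer: 6 7

Derivation:
Collision at t=17/6: particles 0 and 1 swap velocities; positions: p0=20/3 p1=20/3; velocities now: v0=-4 v1=2
Advance to t=3 (no further collisions before then); velocities: v0=-4 v1=2; positions = 6 7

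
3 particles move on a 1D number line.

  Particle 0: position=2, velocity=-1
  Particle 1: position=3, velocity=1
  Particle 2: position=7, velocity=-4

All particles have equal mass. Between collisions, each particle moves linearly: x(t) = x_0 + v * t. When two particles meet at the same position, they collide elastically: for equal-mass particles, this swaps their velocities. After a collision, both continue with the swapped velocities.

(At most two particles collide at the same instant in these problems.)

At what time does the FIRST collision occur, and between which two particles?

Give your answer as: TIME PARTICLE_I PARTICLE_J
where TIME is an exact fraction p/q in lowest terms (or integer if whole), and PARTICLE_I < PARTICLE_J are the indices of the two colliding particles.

Answer: 4/5 1 2

Derivation:
Pair (0,1): pos 2,3 vel -1,1 -> not approaching (rel speed -2 <= 0)
Pair (1,2): pos 3,7 vel 1,-4 -> gap=4, closing at 5/unit, collide at t=4/5
Earliest collision: t=4/5 between 1 and 2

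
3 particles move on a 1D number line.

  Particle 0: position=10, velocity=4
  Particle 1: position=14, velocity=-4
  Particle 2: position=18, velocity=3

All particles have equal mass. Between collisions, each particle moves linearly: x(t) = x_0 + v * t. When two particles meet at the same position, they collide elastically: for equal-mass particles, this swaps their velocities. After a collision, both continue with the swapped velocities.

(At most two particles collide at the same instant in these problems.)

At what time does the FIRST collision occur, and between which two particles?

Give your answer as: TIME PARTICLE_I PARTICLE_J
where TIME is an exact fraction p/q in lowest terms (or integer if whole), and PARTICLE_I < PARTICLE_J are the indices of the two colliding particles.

Answer: 1/2 0 1

Derivation:
Pair (0,1): pos 10,14 vel 4,-4 -> gap=4, closing at 8/unit, collide at t=1/2
Pair (1,2): pos 14,18 vel -4,3 -> not approaching (rel speed -7 <= 0)
Earliest collision: t=1/2 between 0 and 1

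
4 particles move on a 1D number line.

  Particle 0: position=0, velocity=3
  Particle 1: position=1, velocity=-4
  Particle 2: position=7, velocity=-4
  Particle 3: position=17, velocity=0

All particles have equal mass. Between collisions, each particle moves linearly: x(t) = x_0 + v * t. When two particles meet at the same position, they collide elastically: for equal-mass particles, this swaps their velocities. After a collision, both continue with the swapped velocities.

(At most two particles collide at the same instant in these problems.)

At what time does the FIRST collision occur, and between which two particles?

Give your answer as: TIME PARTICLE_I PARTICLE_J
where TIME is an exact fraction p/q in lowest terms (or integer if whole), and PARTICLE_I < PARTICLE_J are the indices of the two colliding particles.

Pair (0,1): pos 0,1 vel 3,-4 -> gap=1, closing at 7/unit, collide at t=1/7
Pair (1,2): pos 1,7 vel -4,-4 -> not approaching (rel speed 0 <= 0)
Pair (2,3): pos 7,17 vel -4,0 -> not approaching (rel speed -4 <= 0)
Earliest collision: t=1/7 between 0 and 1

Answer: 1/7 0 1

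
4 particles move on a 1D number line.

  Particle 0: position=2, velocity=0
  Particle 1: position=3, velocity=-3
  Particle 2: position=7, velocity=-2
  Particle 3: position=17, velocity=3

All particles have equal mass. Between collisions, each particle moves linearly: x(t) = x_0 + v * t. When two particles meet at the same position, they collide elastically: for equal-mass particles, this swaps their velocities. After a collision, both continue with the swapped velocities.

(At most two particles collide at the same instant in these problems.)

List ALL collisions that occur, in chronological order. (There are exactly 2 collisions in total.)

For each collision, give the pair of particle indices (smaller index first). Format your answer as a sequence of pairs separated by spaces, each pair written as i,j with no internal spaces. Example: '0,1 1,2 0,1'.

Answer: 0,1 1,2

Derivation:
Collision at t=1/3: particles 0 and 1 swap velocities; positions: p0=2 p1=2 p2=19/3 p3=18; velocities now: v0=-3 v1=0 v2=-2 v3=3
Collision at t=5/2: particles 1 and 2 swap velocities; positions: p0=-9/2 p1=2 p2=2 p3=49/2; velocities now: v0=-3 v1=-2 v2=0 v3=3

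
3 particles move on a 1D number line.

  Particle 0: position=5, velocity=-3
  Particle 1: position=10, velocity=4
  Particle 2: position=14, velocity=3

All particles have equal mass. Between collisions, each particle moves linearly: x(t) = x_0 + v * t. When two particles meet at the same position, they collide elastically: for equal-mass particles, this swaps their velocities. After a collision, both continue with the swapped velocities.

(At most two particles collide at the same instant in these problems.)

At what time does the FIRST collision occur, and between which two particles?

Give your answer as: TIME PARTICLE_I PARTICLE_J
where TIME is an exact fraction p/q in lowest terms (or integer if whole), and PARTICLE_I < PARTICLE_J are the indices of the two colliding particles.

Pair (0,1): pos 5,10 vel -3,4 -> not approaching (rel speed -7 <= 0)
Pair (1,2): pos 10,14 vel 4,3 -> gap=4, closing at 1/unit, collide at t=4
Earliest collision: t=4 between 1 and 2

Answer: 4 1 2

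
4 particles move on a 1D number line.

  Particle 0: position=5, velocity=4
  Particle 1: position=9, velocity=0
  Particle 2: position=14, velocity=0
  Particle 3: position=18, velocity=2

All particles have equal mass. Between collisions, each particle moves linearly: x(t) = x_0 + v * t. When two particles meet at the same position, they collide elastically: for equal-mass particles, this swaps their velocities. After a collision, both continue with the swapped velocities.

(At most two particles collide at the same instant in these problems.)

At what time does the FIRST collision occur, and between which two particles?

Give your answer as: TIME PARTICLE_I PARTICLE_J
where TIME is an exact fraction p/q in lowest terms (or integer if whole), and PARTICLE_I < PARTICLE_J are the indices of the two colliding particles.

Answer: 1 0 1

Derivation:
Pair (0,1): pos 5,9 vel 4,0 -> gap=4, closing at 4/unit, collide at t=1
Pair (1,2): pos 9,14 vel 0,0 -> not approaching (rel speed 0 <= 0)
Pair (2,3): pos 14,18 vel 0,2 -> not approaching (rel speed -2 <= 0)
Earliest collision: t=1 between 0 and 1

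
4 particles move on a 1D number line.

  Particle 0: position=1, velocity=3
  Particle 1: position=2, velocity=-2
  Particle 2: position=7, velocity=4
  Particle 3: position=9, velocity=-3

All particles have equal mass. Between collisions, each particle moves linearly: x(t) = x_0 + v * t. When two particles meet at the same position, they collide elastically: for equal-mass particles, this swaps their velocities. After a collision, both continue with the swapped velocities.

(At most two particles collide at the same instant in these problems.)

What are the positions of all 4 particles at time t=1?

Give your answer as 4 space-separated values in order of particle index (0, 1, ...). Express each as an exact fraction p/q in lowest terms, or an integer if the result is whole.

Answer: 0 4 6 11

Derivation:
Collision at t=1/5: particles 0 and 1 swap velocities; positions: p0=8/5 p1=8/5 p2=39/5 p3=42/5; velocities now: v0=-2 v1=3 v2=4 v3=-3
Collision at t=2/7: particles 2 and 3 swap velocities; positions: p0=10/7 p1=13/7 p2=57/7 p3=57/7; velocities now: v0=-2 v1=3 v2=-3 v3=4
Advance to t=1 (no further collisions before then); velocities: v0=-2 v1=3 v2=-3 v3=4; positions = 0 4 6 11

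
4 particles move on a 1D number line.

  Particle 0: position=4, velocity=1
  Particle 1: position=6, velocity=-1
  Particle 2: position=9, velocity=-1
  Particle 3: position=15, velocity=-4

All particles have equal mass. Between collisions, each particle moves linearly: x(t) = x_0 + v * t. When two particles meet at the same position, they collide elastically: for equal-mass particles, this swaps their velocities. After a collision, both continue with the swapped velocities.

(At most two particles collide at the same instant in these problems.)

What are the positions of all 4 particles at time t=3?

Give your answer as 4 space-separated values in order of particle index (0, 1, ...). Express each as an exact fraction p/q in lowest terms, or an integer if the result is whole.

Collision at t=1: particles 0 and 1 swap velocities; positions: p0=5 p1=5 p2=8 p3=11; velocities now: v0=-1 v1=1 v2=-1 v3=-4
Collision at t=2: particles 2 and 3 swap velocities; positions: p0=4 p1=6 p2=7 p3=7; velocities now: v0=-1 v1=1 v2=-4 v3=-1
Collision at t=11/5: particles 1 and 2 swap velocities; positions: p0=19/5 p1=31/5 p2=31/5 p3=34/5; velocities now: v0=-1 v1=-4 v2=1 v3=-1
Collision at t=5/2: particles 2 and 3 swap velocities; positions: p0=7/2 p1=5 p2=13/2 p3=13/2; velocities now: v0=-1 v1=-4 v2=-1 v3=1
Collision at t=3: particles 0 and 1 swap velocities; positions: p0=3 p1=3 p2=6 p3=7; velocities now: v0=-4 v1=-1 v2=-1 v3=1
Advance to t=3 (no further collisions before then); velocities: v0=-4 v1=-1 v2=-1 v3=1; positions = 3 3 6 7

Answer: 3 3 6 7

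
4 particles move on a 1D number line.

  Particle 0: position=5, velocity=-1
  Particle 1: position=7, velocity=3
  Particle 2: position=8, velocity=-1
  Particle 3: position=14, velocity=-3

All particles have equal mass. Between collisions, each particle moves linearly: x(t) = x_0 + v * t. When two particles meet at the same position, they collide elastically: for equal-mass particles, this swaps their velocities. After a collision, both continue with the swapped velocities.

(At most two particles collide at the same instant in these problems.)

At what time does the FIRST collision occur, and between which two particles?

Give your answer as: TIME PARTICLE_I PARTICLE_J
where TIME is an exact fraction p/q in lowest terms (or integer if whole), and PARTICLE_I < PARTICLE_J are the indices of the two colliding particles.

Answer: 1/4 1 2

Derivation:
Pair (0,1): pos 5,7 vel -1,3 -> not approaching (rel speed -4 <= 0)
Pair (1,2): pos 7,8 vel 3,-1 -> gap=1, closing at 4/unit, collide at t=1/4
Pair (2,3): pos 8,14 vel -1,-3 -> gap=6, closing at 2/unit, collide at t=3
Earliest collision: t=1/4 between 1 and 2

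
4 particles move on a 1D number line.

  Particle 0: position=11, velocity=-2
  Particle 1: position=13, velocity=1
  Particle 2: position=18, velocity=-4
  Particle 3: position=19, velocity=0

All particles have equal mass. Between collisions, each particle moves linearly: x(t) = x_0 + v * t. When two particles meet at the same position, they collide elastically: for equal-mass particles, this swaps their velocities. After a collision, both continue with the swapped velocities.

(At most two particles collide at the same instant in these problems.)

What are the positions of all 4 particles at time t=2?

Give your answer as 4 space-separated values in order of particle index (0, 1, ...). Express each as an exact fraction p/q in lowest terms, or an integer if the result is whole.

Collision at t=1: particles 1 and 2 swap velocities; positions: p0=9 p1=14 p2=14 p3=19; velocities now: v0=-2 v1=-4 v2=1 v3=0
Advance to t=2 (no further collisions before then); velocities: v0=-2 v1=-4 v2=1 v3=0; positions = 7 10 15 19

Answer: 7 10 15 19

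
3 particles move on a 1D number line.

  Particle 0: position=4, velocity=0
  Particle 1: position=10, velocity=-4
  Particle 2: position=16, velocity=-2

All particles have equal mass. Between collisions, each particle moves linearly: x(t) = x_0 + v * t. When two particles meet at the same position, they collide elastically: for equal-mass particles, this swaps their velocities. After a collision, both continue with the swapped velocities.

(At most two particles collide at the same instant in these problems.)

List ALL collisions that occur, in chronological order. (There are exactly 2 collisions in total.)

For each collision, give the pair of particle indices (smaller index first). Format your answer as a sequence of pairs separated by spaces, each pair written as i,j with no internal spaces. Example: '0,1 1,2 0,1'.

Collision at t=3/2: particles 0 and 1 swap velocities; positions: p0=4 p1=4 p2=13; velocities now: v0=-4 v1=0 v2=-2
Collision at t=6: particles 1 and 2 swap velocities; positions: p0=-14 p1=4 p2=4; velocities now: v0=-4 v1=-2 v2=0

Answer: 0,1 1,2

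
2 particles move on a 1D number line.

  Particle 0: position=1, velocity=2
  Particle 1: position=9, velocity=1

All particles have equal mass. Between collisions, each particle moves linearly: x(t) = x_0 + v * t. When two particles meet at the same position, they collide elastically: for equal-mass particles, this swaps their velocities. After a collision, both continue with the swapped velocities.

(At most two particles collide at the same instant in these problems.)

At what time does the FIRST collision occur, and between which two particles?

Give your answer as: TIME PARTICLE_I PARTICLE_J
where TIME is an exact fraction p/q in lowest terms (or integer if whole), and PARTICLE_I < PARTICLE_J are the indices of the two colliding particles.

Pair (0,1): pos 1,9 vel 2,1 -> gap=8, closing at 1/unit, collide at t=8
Earliest collision: t=8 between 0 and 1

Answer: 8 0 1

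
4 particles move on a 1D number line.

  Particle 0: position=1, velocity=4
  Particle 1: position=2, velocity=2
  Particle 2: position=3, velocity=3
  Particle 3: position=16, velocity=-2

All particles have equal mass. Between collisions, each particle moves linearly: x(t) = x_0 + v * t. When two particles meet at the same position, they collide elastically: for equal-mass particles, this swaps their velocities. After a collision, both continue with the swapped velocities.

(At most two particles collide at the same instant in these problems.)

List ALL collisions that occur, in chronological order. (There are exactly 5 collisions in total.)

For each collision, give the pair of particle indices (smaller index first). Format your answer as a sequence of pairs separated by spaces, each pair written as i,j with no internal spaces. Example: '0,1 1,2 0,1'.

Collision at t=1/2: particles 0 and 1 swap velocities; positions: p0=3 p1=3 p2=9/2 p3=15; velocities now: v0=2 v1=4 v2=3 v3=-2
Collision at t=2: particles 1 and 2 swap velocities; positions: p0=6 p1=9 p2=9 p3=12; velocities now: v0=2 v1=3 v2=4 v3=-2
Collision at t=5/2: particles 2 and 3 swap velocities; positions: p0=7 p1=21/2 p2=11 p3=11; velocities now: v0=2 v1=3 v2=-2 v3=4
Collision at t=13/5: particles 1 and 2 swap velocities; positions: p0=36/5 p1=54/5 p2=54/5 p3=57/5; velocities now: v0=2 v1=-2 v2=3 v3=4
Collision at t=7/2: particles 0 and 1 swap velocities; positions: p0=9 p1=9 p2=27/2 p3=15; velocities now: v0=-2 v1=2 v2=3 v3=4

Answer: 0,1 1,2 2,3 1,2 0,1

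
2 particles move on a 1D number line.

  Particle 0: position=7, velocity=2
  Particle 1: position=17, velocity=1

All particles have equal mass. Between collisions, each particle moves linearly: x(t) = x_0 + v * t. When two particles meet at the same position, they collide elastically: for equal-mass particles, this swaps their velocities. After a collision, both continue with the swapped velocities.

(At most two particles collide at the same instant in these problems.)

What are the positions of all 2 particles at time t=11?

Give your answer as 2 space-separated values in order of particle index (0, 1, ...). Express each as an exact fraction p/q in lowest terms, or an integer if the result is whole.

Collision at t=10: particles 0 and 1 swap velocities; positions: p0=27 p1=27; velocities now: v0=1 v1=2
Advance to t=11 (no further collisions before then); velocities: v0=1 v1=2; positions = 28 29

Answer: 28 29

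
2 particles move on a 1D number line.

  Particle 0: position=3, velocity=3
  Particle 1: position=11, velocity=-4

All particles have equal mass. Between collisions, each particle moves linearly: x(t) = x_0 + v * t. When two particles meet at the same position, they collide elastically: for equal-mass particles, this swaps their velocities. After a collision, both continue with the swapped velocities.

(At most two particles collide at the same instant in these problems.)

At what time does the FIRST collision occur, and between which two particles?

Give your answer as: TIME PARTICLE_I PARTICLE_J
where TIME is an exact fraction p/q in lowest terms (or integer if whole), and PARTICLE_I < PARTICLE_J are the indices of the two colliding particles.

Pair (0,1): pos 3,11 vel 3,-4 -> gap=8, closing at 7/unit, collide at t=8/7
Earliest collision: t=8/7 between 0 and 1

Answer: 8/7 0 1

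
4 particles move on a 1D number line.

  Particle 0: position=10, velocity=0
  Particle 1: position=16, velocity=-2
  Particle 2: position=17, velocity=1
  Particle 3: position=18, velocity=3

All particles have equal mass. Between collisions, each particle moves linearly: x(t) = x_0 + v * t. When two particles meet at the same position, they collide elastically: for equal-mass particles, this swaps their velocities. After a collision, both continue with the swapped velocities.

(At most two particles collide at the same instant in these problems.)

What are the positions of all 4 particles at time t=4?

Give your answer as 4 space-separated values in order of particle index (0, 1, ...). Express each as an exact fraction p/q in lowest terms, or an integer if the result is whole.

Answer: 8 10 21 30

Derivation:
Collision at t=3: particles 0 and 1 swap velocities; positions: p0=10 p1=10 p2=20 p3=27; velocities now: v0=-2 v1=0 v2=1 v3=3
Advance to t=4 (no further collisions before then); velocities: v0=-2 v1=0 v2=1 v3=3; positions = 8 10 21 30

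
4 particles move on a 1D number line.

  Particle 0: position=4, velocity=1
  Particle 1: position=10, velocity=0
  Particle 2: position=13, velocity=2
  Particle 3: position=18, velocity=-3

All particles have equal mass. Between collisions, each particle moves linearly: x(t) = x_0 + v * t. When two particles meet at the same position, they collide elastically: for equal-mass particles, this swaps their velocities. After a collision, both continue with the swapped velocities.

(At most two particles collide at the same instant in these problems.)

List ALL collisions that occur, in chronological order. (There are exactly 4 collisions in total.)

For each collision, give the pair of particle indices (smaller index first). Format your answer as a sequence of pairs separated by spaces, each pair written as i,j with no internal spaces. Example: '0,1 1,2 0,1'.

Answer: 2,3 1,2 0,1 1,2

Derivation:
Collision at t=1: particles 2 and 3 swap velocities; positions: p0=5 p1=10 p2=15 p3=15; velocities now: v0=1 v1=0 v2=-3 v3=2
Collision at t=8/3: particles 1 and 2 swap velocities; positions: p0=20/3 p1=10 p2=10 p3=55/3; velocities now: v0=1 v1=-3 v2=0 v3=2
Collision at t=7/2: particles 0 and 1 swap velocities; positions: p0=15/2 p1=15/2 p2=10 p3=20; velocities now: v0=-3 v1=1 v2=0 v3=2
Collision at t=6: particles 1 and 2 swap velocities; positions: p0=0 p1=10 p2=10 p3=25; velocities now: v0=-3 v1=0 v2=1 v3=2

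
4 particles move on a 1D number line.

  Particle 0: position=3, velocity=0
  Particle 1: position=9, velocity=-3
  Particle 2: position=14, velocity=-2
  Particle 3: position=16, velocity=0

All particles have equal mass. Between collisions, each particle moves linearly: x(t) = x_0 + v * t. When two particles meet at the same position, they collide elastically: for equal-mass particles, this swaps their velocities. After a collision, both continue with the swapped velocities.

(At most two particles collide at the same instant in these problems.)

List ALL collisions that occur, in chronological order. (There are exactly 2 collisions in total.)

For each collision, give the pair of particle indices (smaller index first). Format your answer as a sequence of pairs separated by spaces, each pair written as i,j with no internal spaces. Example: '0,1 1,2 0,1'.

Answer: 0,1 1,2

Derivation:
Collision at t=2: particles 0 and 1 swap velocities; positions: p0=3 p1=3 p2=10 p3=16; velocities now: v0=-3 v1=0 v2=-2 v3=0
Collision at t=11/2: particles 1 and 2 swap velocities; positions: p0=-15/2 p1=3 p2=3 p3=16; velocities now: v0=-3 v1=-2 v2=0 v3=0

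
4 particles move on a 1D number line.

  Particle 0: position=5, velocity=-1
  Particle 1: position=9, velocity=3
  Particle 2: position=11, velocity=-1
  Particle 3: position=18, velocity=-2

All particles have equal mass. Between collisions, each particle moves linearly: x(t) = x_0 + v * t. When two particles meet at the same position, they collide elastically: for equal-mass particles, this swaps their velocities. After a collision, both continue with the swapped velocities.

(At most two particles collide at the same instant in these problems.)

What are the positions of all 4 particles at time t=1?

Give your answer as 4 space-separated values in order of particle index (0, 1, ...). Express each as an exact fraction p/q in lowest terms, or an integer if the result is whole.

Collision at t=1/2: particles 1 and 2 swap velocities; positions: p0=9/2 p1=21/2 p2=21/2 p3=17; velocities now: v0=-1 v1=-1 v2=3 v3=-2
Advance to t=1 (no further collisions before then); velocities: v0=-1 v1=-1 v2=3 v3=-2; positions = 4 10 12 16

Answer: 4 10 12 16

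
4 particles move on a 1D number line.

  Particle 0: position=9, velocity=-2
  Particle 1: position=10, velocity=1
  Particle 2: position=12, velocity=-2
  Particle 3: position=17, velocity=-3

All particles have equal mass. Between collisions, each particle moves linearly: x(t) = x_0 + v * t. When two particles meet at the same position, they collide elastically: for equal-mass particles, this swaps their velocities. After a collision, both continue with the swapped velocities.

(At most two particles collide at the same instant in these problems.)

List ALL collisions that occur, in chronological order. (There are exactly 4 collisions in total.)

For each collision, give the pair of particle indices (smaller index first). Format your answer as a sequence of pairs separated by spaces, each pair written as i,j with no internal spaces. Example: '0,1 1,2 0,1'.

Answer: 1,2 2,3 1,2 0,1

Derivation:
Collision at t=2/3: particles 1 and 2 swap velocities; positions: p0=23/3 p1=32/3 p2=32/3 p3=15; velocities now: v0=-2 v1=-2 v2=1 v3=-3
Collision at t=7/4: particles 2 and 3 swap velocities; positions: p0=11/2 p1=17/2 p2=47/4 p3=47/4; velocities now: v0=-2 v1=-2 v2=-3 v3=1
Collision at t=5: particles 1 and 2 swap velocities; positions: p0=-1 p1=2 p2=2 p3=15; velocities now: v0=-2 v1=-3 v2=-2 v3=1
Collision at t=8: particles 0 and 1 swap velocities; positions: p0=-7 p1=-7 p2=-4 p3=18; velocities now: v0=-3 v1=-2 v2=-2 v3=1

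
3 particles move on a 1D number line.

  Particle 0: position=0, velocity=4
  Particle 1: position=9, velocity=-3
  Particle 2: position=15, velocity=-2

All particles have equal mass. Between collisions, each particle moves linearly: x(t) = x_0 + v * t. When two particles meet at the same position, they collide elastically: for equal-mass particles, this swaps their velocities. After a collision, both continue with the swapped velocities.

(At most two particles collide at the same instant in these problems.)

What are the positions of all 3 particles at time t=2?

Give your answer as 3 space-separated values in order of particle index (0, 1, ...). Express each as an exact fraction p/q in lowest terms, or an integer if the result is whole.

Collision at t=9/7: particles 0 and 1 swap velocities; positions: p0=36/7 p1=36/7 p2=87/7; velocities now: v0=-3 v1=4 v2=-2
Advance to t=2 (no further collisions before then); velocities: v0=-3 v1=4 v2=-2; positions = 3 8 11

Answer: 3 8 11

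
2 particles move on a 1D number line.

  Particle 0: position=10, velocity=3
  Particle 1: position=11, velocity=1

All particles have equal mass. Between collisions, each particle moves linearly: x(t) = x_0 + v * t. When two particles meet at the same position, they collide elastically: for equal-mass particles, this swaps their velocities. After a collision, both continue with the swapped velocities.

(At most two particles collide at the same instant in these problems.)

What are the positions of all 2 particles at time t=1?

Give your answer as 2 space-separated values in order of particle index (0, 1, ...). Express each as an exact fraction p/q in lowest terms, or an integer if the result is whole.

Answer: 12 13

Derivation:
Collision at t=1/2: particles 0 and 1 swap velocities; positions: p0=23/2 p1=23/2; velocities now: v0=1 v1=3
Advance to t=1 (no further collisions before then); velocities: v0=1 v1=3; positions = 12 13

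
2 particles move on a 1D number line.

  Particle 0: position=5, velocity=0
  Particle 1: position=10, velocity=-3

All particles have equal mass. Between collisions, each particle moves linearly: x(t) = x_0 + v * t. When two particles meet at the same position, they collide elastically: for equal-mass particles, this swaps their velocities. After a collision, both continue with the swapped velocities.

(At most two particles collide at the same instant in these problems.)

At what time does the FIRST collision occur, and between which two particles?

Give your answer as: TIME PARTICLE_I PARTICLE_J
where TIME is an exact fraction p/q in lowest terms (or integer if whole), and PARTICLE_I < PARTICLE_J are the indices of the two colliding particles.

Pair (0,1): pos 5,10 vel 0,-3 -> gap=5, closing at 3/unit, collide at t=5/3
Earliest collision: t=5/3 between 0 and 1

Answer: 5/3 0 1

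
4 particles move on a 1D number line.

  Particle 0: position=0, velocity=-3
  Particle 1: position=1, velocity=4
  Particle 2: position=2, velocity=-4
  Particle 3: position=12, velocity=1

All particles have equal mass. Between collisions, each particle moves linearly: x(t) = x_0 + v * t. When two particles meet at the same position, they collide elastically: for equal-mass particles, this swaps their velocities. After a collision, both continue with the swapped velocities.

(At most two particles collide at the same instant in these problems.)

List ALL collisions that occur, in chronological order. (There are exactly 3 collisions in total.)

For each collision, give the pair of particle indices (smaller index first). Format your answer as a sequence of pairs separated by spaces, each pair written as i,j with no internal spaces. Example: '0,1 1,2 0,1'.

Answer: 1,2 0,1 2,3

Derivation:
Collision at t=1/8: particles 1 and 2 swap velocities; positions: p0=-3/8 p1=3/2 p2=3/2 p3=97/8; velocities now: v0=-3 v1=-4 v2=4 v3=1
Collision at t=2: particles 0 and 1 swap velocities; positions: p0=-6 p1=-6 p2=9 p3=14; velocities now: v0=-4 v1=-3 v2=4 v3=1
Collision at t=11/3: particles 2 and 3 swap velocities; positions: p0=-38/3 p1=-11 p2=47/3 p3=47/3; velocities now: v0=-4 v1=-3 v2=1 v3=4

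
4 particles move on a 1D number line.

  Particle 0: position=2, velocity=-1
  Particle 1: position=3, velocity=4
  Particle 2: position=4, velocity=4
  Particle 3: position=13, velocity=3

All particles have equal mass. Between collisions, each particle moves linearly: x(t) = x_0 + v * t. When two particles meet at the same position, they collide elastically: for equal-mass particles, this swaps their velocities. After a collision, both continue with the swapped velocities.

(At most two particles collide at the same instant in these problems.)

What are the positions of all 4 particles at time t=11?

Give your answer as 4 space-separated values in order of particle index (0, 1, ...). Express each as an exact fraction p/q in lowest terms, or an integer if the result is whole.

Collision at t=9: particles 2 and 3 swap velocities; positions: p0=-7 p1=39 p2=40 p3=40; velocities now: v0=-1 v1=4 v2=3 v3=4
Collision at t=10: particles 1 and 2 swap velocities; positions: p0=-8 p1=43 p2=43 p3=44; velocities now: v0=-1 v1=3 v2=4 v3=4
Advance to t=11 (no further collisions before then); velocities: v0=-1 v1=3 v2=4 v3=4; positions = -9 46 47 48

Answer: -9 46 47 48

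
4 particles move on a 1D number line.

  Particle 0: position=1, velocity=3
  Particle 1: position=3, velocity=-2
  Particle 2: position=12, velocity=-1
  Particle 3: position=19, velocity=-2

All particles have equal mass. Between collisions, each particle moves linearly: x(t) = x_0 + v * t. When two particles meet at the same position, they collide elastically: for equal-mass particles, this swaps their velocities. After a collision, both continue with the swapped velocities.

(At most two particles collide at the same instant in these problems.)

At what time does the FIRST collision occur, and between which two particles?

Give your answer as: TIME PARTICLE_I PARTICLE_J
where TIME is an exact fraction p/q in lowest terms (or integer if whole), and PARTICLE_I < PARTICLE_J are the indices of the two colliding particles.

Answer: 2/5 0 1

Derivation:
Pair (0,1): pos 1,3 vel 3,-2 -> gap=2, closing at 5/unit, collide at t=2/5
Pair (1,2): pos 3,12 vel -2,-1 -> not approaching (rel speed -1 <= 0)
Pair (2,3): pos 12,19 vel -1,-2 -> gap=7, closing at 1/unit, collide at t=7
Earliest collision: t=2/5 between 0 and 1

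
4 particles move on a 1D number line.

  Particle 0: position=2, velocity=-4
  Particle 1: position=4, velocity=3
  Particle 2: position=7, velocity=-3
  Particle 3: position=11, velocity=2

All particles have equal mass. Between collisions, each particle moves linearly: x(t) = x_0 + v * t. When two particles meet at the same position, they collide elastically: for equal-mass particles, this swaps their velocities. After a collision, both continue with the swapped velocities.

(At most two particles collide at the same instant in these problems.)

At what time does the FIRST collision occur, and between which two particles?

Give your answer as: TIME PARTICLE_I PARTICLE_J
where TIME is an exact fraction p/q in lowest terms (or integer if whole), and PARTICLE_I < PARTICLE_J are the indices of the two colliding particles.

Pair (0,1): pos 2,4 vel -4,3 -> not approaching (rel speed -7 <= 0)
Pair (1,2): pos 4,7 vel 3,-3 -> gap=3, closing at 6/unit, collide at t=1/2
Pair (2,3): pos 7,11 vel -3,2 -> not approaching (rel speed -5 <= 0)
Earliest collision: t=1/2 between 1 and 2

Answer: 1/2 1 2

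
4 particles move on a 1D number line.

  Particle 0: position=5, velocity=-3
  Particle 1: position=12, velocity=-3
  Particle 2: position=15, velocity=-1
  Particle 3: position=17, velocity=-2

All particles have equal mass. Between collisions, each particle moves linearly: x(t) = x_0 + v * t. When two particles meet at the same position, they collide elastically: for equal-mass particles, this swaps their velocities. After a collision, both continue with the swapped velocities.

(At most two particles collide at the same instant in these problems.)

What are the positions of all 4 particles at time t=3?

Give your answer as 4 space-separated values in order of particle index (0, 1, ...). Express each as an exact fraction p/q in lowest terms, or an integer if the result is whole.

Collision at t=2: particles 2 and 3 swap velocities; positions: p0=-1 p1=6 p2=13 p3=13; velocities now: v0=-3 v1=-3 v2=-2 v3=-1
Advance to t=3 (no further collisions before then); velocities: v0=-3 v1=-3 v2=-2 v3=-1; positions = -4 3 11 12

Answer: -4 3 11 12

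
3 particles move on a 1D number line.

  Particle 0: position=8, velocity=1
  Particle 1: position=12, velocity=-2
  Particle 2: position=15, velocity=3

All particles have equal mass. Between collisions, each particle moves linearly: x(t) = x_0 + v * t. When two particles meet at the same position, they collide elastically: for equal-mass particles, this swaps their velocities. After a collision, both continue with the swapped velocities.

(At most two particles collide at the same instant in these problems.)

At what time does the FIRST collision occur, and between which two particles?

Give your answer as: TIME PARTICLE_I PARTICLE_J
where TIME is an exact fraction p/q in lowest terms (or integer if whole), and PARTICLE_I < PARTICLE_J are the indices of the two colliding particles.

Pair (0,1): pos 8,12 vel 1,-2 -> gap=4, closing at 3/unit, collide at t=4/3
Pair (1,2): pos 12,15 vel -2,3 -> not approaching (rel speed -5 <= 0)
Earliest collision: t=4/3 between 0 and 1

Answer: 4/3 0 1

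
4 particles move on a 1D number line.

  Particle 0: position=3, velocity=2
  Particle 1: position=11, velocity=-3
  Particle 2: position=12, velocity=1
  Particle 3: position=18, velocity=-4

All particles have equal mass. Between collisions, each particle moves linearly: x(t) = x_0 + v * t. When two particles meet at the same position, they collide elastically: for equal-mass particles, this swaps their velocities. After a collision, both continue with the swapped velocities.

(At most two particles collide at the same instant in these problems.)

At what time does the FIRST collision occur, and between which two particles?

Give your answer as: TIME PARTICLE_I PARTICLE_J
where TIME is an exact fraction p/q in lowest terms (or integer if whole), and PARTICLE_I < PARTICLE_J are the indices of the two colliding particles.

Pair (0,1): pos 3,11 vel 2,-3 -> gap=8, closing at 5/unit, collide at t=8/5
Pair (1,2): pos 11,12 vel -3,1 -> not approaching (rel speed -4 <= 0)
Pair (2,3): pos 12,18 vel 1,-4 -> gap=6, closing at 5/unit, collide at t=6/5
Earliest collision: t=6/5 between 2 and 3

Answer: 6/5 2 3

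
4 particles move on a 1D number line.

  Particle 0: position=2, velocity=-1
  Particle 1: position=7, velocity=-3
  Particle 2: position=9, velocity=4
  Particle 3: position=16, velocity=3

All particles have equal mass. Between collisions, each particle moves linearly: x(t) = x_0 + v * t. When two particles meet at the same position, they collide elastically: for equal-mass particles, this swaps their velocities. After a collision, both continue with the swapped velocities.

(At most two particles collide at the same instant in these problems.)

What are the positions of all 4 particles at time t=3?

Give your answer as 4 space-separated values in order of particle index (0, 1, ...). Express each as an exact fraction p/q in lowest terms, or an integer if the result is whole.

Answer: -2 -1 21 25

Derivation:
Collision at t=5/2: particles 0 and 1 swap velocities; positions: p0=-1/2 p1=-1/2 p2=19 p3=47/2; velocities now: v0=-3 v1=-1 v2=4 v3=3
Advance to t=3 (no further collisions before then); velocities: v0=-3 v1=-1 v2=4 v3=3; positions = -2 -1 21 25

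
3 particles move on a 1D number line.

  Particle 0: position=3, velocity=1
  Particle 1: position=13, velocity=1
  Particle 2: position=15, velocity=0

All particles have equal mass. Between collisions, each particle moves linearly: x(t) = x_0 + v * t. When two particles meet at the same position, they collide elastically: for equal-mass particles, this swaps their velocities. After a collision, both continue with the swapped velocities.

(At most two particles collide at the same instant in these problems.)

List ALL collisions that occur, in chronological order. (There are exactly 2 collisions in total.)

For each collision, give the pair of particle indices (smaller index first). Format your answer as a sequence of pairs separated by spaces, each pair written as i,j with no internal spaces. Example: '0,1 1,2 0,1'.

Answer: 1,2 0,1

Derivation:
Collision at t=2: particles 1 and 2 swap velocities; positions: p0=5 p1=15 p2=15; velocities now: v0=1 v1=0 v2=1
Collision at t=12: particles 0 and 1 swap velocities; positions: p0=15 p1=15 p2=25; velocities now: v0=0 v1=1 v2=1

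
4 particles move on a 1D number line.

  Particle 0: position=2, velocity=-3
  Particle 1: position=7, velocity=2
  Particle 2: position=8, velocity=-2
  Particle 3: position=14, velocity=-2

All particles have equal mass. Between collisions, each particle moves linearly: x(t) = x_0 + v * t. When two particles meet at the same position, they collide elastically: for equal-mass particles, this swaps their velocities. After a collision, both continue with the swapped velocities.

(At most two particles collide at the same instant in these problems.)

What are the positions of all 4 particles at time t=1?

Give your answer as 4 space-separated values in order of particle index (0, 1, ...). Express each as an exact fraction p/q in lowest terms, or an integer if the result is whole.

Answer: -1 6 9 12

Derivation:
Collision at t=1/4: particles 1 and 2 swap velocities; positions: p0=5/4 p1=15/2 p2=15/2 p3=27/2; velocities now: v0=-3 v1=-2 v2=2 v3=-2
Advance to t=1 (no further collisions before then); velocities: v0=-3 v1=-2 v2=2 v3=-2; positions = -1 6 9 12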